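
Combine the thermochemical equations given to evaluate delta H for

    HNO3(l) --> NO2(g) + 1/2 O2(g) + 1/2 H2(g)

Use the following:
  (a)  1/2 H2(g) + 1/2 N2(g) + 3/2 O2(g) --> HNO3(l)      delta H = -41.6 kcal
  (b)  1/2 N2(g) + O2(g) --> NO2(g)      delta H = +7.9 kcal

delta H = 49.5 kcal

(a) reversed (HNO3(l) must end up as a reactant): +41.6 kcal
(b) as written (NO2(g) already on the product side): +7.9 kcal
Since enthalpy is a state function, delta H = (-1)·(-41.6) + (1)·(+7.9) = 49.5 kcal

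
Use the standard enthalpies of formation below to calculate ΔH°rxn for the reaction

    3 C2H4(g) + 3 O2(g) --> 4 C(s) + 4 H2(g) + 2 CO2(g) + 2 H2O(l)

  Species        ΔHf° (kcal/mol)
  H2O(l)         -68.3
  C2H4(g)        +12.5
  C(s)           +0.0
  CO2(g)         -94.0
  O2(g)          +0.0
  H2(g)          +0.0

ΔH°rxn = -362.1 kcal/mol

ΔH°rxn = Σ nΔHf°(products) − Σ nΔHf°(reactants).
Products: 4·(+0.0) + 4·(+0.0) + 2·(-94.0) + 2·(-68.3) = -324.6
Reactants: 3·(+12.5) + 3·(+0.0) = +37.5
ΔH°rxn = (-324.6) − (+37.5) = -362.1 kcal/mol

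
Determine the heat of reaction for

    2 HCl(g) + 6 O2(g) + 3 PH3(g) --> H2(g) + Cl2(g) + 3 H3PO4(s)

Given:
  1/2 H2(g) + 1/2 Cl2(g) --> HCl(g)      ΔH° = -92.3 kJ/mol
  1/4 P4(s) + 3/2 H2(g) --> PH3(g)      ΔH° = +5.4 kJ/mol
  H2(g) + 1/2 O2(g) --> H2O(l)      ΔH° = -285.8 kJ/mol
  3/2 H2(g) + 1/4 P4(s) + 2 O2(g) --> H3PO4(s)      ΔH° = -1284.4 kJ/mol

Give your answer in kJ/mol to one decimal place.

ΔH° = -3684.8 kJ/mol

equation 1 reversed and × 2 (reverse to put HCl(g) on the reactant side; ×2 to match 2 HCl(g) in the target): (-2)·(-92.3) = +184.6 kJ/mol
equation 2 reversed and × 3 (reverse to put PH3(g) on the reactant side; scale by 3 for the 3 PH3(g)): (-3)·(+5.4) = -16.2 kJ/mol
equation 3: not needed (H2O(l) appears nowhere else).
equation 4 × 3 (scale by 3 for the 3 H3PO4(s)): (3)·(-1284.4) = -3853.2 kJ/mol
ΔH° = (+184.6) + (-16.2) + (-3853.2) = -3684.8 kJ/mol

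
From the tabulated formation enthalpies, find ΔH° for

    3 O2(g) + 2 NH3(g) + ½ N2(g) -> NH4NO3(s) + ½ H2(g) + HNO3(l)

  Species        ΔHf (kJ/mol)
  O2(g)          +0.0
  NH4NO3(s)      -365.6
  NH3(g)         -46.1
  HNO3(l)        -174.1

ΔH°rxn = Σ nΔHf°(products) − Σ nΔHf°(reactants).
Products: 1·(-365.6) + 1/2·(+0.0) + 1·(-174.1) = -539.7
Reactants: 3·(+0.0) + 2·(-46.1) + 1/2·(+0.0) = -92.2
ΔH° = (-539.7) − (-92.2) = -447.5 kJ/mol

ΔH° = -447.5 kJ/mol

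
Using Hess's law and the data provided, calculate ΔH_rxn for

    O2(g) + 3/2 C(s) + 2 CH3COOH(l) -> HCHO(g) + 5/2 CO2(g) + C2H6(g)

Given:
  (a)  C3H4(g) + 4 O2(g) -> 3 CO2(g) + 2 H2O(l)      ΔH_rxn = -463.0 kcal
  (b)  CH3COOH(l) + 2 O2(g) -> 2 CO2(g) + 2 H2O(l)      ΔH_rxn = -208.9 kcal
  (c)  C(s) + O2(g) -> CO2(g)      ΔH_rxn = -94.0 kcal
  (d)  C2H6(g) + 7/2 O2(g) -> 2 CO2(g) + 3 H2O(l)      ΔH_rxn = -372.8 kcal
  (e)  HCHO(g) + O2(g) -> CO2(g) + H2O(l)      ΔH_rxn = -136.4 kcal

ΔH_rxn = -49.6 kcal

(a): not needed (C3H4(g) appears nowhere else).
(b) × 2 (×2 to match 2 CH3COOH(l) in the target): (2)·(-208.9) = -417.8 kcal
(c) × 3/2 (×3/2 to match 3/2 C(s) in the target): (3/2)·(-94.0) = -141.0 kcal
(d) reversed (C2H6(g) must end up as a product): +372.8 kcal
(e) reversed (HCHO(g) must end up as a product): +136.4 kcal
Combining the equations, ΔH_rxn = (2)·(-208.9) + (3/2)·(-94.0) + (-1)·(-372.8) + (-1)·(-136.4) = -49.6 kcal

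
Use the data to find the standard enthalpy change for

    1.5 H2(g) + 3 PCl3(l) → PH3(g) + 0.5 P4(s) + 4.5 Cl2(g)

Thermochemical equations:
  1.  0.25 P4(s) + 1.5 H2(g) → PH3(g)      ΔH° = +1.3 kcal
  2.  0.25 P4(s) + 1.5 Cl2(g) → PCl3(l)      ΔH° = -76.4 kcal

eq. 1 as written: +1.3 kcal
eq. 2 reversed and × 3: (-3)·(-76.4) = +229.2 kcal
ΔH° = (+1.3) + (+229.2) = 230.5 kcal

ΔH° = 230.5 kcal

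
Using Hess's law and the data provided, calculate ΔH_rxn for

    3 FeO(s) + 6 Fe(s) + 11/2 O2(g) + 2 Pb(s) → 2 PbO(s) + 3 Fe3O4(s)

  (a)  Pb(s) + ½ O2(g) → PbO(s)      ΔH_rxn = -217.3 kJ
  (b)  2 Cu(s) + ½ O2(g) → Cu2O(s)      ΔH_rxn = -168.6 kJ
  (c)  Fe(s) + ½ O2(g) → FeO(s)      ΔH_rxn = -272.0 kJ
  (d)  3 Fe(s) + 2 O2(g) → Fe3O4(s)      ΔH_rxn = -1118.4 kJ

(a) × 2 (×2 to match 2 PbO(s) in the target): (2)·(-217.3) = -434.6 kJ
(b): not needed (Cu2O(s) appears nowhere else).
(c) reversed and × 3 (FeO(s) must end up as a reactant; ×3 to match 3 FeO(s) in the target): (-3)·(-272.0) = +816.0 kJ
(d) × 3 (scale by 3 for the 3 Fe3O4(s)): (3)·(-1118.4) = -3355.2 kJ
Summing the manipulated equations, ΔH_rxn = (-434.6) + (+816.0) + (-3355.2) = -2973.8 kJ

ΔH_rxn = -2973.8 kJ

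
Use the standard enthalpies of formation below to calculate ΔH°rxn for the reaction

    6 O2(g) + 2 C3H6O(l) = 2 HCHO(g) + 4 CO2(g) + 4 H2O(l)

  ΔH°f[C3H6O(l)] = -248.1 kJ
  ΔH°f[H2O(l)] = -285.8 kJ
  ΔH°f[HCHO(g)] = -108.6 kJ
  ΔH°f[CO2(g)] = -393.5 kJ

Products: 2·(-108.6) + 4·(-393.5) + 4·(-285.8) = -2934.4
Reactants: 6·(+0.0) + 2·(-248.1) = -496.2
ΔH°rxn = (-2934.4) − (-496.2) = -2438.2 kJ

ΔH°rxn = -2438.2 kJ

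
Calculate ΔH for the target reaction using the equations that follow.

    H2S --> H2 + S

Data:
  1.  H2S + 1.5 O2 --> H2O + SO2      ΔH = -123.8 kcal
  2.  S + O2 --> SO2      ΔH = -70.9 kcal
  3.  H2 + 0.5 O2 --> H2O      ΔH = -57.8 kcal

eq. 1 as written (H2S already on the reactant side): -123.8 kcal
eq. 2 reversed (S must end up as a product): +70.9 kcal
eq. 3 reversed (H2 must end up as a product): +57.8 kcal
Since enthalpy is a state function, ΔH = (1)·(-123.8) + (-1)·(-70.9) + (-1)·(-57.8) = 4.9 kcal

ΔH = 4.9 kcal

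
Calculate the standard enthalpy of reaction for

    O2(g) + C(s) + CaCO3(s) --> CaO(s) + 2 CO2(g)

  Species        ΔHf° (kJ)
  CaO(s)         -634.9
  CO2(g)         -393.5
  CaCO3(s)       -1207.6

ΔH_rxn = -214.3 kJ

ΔH°rxn = Σ nΔHf°(products) − Σ nΔHf°(reactants).
Products: 1·(-634.9) + 2·(-393.5) = -1421.9
Reactants: 1·(+0.0) + 1·(+0.0) + 1·(-1207.6) = -1207.6
ΔH_rxn = (-1421.9) − (-1207.6) = -214.3 kJ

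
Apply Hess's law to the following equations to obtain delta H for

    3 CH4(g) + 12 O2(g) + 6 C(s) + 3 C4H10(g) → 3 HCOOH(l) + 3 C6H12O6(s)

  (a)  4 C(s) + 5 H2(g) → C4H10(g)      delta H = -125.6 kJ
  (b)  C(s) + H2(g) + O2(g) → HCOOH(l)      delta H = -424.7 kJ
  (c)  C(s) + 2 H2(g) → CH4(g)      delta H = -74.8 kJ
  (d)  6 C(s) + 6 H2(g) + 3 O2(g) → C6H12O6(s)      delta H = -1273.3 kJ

(a) reversed and × 3: (-3)·(-125.6) = +376.8 kJ
(b) × 3: (3)·(-424.7) = -1274.1 kJ
(c) reversed and × 3: (-3)·(-74.8) = +224.4 kJ
(d) × 3: (3)·(-1273.3) = -3819.9 kJ
Summing the manipulated equations, delta H = (-3)·(-125.6) + (3)·(-424.7) + (-3)·(-74.8) + (3)·(-1273.3) = -4492.8 kJ

delta H = -4492.8 kJ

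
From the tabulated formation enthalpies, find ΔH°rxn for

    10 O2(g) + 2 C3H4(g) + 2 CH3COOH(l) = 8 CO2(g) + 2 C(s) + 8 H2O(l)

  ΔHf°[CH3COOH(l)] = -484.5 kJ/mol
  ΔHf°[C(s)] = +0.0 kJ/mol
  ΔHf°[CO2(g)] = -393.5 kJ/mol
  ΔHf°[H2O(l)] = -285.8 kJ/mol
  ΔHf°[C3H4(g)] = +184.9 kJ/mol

ΔH°rxn = -4835.2 kJ/mol

Products: 8·(-393.5) + 2·(+0.0) + 8·(-285.8) = -5434.4
Reactants: 10·(+0.0) + 2·(+184.9) + 2·(-484.5) = -599.2
ΔH°rxn = (-5434.4) − (-599.2) = -4835.2 kJ/mol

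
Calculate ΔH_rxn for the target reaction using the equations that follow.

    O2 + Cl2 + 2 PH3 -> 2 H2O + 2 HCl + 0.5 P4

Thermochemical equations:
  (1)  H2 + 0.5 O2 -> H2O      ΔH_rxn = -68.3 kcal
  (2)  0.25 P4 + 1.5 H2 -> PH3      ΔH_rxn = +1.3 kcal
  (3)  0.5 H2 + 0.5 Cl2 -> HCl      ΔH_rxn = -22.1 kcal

ΔH_rxn = -183.4 kcal

(1) × 2 (scale by 2 for the 2 H2O): (2)·(-68.3) = -136.6 kcal
(2) reversed and × 2 (PH3 must end up as a reactant; scale by 2 for the 2 PH3): (-2)·(+1.3) = -2.6 kcal
(3) × 2 (scale by 2 for the 2 HCl): (2)·(-22.1) = -44.2 kcal
Combining the equations, ΔH_rxn = (2)·(-68.3) + (-2)·(+1.3) + (2)·(-22.1) = -183.4 kcal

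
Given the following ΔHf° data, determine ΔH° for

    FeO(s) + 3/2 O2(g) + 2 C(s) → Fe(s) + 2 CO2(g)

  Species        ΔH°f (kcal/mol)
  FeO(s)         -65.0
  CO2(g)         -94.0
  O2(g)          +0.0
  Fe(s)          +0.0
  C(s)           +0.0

ΔH°rxn = Σ nΔHf°(products) − Σ nΔHf°(reactants).
Products: 1·(+0.0) + 2·(-94.0) = -188.0
Reactants: 1·(-65.0) + 3/2·(+0.0) + 2·(+0.0) = -65.0
ΔH° = (-188.0) − (-65.0) = -123.0 kcal/mol

ΔH° = -123.0 kcal/mol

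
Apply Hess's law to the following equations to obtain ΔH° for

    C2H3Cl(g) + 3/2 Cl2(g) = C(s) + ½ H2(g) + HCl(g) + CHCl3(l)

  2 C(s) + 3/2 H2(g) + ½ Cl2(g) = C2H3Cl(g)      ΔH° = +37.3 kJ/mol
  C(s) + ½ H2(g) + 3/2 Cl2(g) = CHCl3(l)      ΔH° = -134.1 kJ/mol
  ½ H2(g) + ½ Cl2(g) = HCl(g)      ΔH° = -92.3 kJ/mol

ΔH° = -263.7 kJ/mol

equation 1 reversed (C2H3Cl(g) must end up as a reactant): -37.3 kJ/mol
equation 2 as written (CHCl3(l) already on the product side): -134.1 kJ/mol
equation 3 as written (HCl(g) already on the product side): -92.3 kJ/mol
Since enthalpy is a state function, ΔH° = (-37.3) + (-134.1) + (-92.3) = -263.7 kJ/mol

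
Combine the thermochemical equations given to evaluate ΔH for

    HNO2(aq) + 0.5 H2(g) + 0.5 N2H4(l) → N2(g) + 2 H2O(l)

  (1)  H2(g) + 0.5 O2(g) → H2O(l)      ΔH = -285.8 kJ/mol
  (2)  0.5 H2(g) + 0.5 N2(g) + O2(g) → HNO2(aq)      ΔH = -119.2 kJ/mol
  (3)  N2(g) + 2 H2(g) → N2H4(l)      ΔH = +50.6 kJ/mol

ΔH = -477.7 kJ/mol

(1) × 2: (2)·(-285.8) = -571.6 kJ/mol
(2) reversed: +119.2 kJ/mol
(3) reversed and × 1/2: (-1/2)·(+50.6) = -25.3 kJ/mol
Since enthalpy is a state function, ΔH = (-571.6) + (+119.2) + (-25.3) = -477.7 kJ/mol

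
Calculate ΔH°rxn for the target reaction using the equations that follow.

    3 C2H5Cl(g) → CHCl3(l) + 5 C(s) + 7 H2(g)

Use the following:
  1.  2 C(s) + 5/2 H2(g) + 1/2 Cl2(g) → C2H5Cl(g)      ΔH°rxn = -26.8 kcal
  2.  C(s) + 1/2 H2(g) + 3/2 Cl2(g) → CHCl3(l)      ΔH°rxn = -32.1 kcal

eq. 1 reversed and × 3 (reverse to put C2H5Cl(g) on the reactant side; scale by 3 for the 3 C2H5Cl(g)): (-3)·(-26.8) = +80.4 kcal
eq. 2 as written (CHCl3(l) already on the product side): -32.1 kcal
ΔH°rxn = (-3)·(-26.8) + (1)·(-32.1) = 48.3 kcal

ΔH°rxn = 48.3 kcal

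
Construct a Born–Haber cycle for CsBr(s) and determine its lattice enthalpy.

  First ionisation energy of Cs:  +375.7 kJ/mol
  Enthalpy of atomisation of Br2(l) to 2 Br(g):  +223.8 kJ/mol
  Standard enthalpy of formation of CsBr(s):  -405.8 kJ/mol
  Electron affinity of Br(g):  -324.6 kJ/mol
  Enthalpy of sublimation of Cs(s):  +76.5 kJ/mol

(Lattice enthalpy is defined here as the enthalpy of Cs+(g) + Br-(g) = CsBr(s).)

U = -645.3 kJ/mol

ΔHf° = 1·ΔHsub + 1·(ΣIE) + 1/2·D(Br2) + 1·EA + U
-405.8 = 1·(+76.5) + 1·(+375.7) + 1/2·(+223.8) + 1·(-324.6) + U
U = -405.8 − (+239.5) = -645.3 kJ/mol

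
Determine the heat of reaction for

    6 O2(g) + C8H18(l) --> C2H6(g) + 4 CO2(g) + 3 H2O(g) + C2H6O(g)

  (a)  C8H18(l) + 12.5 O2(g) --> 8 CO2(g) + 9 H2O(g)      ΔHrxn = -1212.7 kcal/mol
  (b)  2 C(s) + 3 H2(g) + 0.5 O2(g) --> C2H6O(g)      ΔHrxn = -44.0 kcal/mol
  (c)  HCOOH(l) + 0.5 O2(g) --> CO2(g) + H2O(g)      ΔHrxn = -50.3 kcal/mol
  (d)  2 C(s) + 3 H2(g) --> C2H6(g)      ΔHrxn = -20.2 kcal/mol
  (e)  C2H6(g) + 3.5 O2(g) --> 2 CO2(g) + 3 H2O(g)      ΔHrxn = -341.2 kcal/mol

(a) as written: -1212.7 kcal/mol
(b) as written: -44.0 kcal/mol
(c): not needed.
(d) reversed: +20.2 kcal/mol
(e) reversed and × 2: (-2)·(-341.2) = +682.4 kcal/mol
By Hess's law, ΔHrxn = (-1212.7) + (-44.0) + (+20.2) + (+682.4) = -554.1 kcal/mol

ΔHrxn = -554.1 kcal/mol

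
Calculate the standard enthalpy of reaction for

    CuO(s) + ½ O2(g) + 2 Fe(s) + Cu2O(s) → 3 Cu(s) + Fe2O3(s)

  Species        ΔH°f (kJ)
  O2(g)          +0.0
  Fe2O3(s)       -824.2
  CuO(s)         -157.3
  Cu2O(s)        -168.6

ΔH° = -498.3 kJ

Products: 3·(+0.0) + 1·(-824.2) = -824.2
Reactants: 1·(-157.3) + 1/2·(+0.0) + 2·(+0.0) + 1·(-168.6) = -325.9
ΔH° = (-824.2) − (-325.9) = -498.3 kJ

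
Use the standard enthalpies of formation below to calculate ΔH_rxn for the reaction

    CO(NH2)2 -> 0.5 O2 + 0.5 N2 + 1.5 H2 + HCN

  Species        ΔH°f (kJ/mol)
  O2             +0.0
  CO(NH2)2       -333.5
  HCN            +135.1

Products: 1/2·(+0.0) + 1/2·(+0.0) + 3/2·(+0.0) + 1·(+135.1) = +135.1
Reactants: 1·(-333.5) = -333.5
ΔH_rxn = (+135.1) − (-333.5) = 468.6 kJ/mol

ΔH_rxn = 468.6 kJ/mol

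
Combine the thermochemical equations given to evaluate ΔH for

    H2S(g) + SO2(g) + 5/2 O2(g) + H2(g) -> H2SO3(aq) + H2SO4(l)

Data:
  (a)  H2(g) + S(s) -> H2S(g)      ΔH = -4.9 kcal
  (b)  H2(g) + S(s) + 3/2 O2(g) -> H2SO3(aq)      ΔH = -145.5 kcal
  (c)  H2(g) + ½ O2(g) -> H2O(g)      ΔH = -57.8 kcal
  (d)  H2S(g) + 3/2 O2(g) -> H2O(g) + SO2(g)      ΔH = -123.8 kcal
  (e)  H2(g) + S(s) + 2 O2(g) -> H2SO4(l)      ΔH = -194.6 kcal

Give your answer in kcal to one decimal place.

ΔH = -264.3 kcal

(a) reversed and × 2: (-2)·(-4.9) = +9.8 kcal
(b) as written: -145.5 kcal
(c) as written: -57.8 kcal
(d) reversed: +123.8 kcal
(e) as written: -194.6 kcal
ΔH = (-2)·(-4.9) + (1)·(-145.5) + (1)·(-57.8) + (-1)·(-123.8) + (1)·(-194.6) = -264.3 kcal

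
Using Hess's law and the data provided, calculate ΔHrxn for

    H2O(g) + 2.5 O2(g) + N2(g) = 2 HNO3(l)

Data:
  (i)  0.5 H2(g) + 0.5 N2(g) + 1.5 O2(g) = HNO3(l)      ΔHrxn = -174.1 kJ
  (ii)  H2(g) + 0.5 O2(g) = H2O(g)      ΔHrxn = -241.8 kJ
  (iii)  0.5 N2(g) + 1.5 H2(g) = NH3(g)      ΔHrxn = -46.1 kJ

(i) × 2 (scale by 2 for the 2 HNO3(l)): (2)·(-174.1) = -348.2 kJ
(ii) reversed (reverse to put H2O(g) on the reactant side): +241.8 kJ
(iii): not needed (NH3(g) appears nowhere else).
Combining the equations, ΔHrxn = (2)·(-174.1) + (-1)·(-241.8) = -106.4 kJ

ΔHrxn = -106.4 kJ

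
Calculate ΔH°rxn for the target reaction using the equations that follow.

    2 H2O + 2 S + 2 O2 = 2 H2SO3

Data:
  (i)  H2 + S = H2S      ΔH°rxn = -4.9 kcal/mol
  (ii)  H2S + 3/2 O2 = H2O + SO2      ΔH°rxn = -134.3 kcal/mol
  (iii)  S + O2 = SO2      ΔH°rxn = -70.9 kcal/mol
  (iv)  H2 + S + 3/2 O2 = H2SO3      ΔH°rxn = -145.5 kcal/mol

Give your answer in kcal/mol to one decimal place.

ΔH°rxn = -154.4 kcal/mol

(i) reversed and × 2: (-2)·(-4.9) = +9.8 kcal/mol
(ii) reversed and × 2: (-2)·(-134.3) = +268.6 kcal/mol
(iii) × 2: (2)·(-70.9) = -141.8 kcal/mol
(iv) × 2: (2)·(-145.5) = -291.0 kcal/mol
Combining the equations, ΔH°rxn = (-2)·(-4.9) + (-2)·(-134.3) + (2)·(-70.9) + (2)·(-145.5) = -154.4 kcal/mol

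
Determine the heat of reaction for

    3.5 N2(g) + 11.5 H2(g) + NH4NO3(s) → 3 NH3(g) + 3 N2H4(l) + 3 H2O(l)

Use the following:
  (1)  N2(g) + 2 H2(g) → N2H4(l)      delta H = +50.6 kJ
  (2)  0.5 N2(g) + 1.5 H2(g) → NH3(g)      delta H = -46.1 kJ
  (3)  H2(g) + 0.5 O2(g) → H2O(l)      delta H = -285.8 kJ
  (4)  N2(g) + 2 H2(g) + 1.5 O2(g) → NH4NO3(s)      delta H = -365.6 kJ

delta H = -478.3 kJ

(1) × 3 (×3 to match 3 N2H4(l) in the target): (3)·(+50.6) = +151.8 kJ
(2) × 3 (×3 to match 3 NH3(g) in the target): (3)·(-46.1) = -138.3 kJ
(3) × 3 (×3 to match 3 H2O(l) in the target): (3)·(-285.8) = -857.4 kJ
(4) reversed (reverse to put NH4NO3(s) on the reactant side): +365.6 kJ
delta H = (3)·(+50.6) + (3)·(-46.1) + (3)·(-285.8) + (-1)·(-365.6) = -478.3 kJ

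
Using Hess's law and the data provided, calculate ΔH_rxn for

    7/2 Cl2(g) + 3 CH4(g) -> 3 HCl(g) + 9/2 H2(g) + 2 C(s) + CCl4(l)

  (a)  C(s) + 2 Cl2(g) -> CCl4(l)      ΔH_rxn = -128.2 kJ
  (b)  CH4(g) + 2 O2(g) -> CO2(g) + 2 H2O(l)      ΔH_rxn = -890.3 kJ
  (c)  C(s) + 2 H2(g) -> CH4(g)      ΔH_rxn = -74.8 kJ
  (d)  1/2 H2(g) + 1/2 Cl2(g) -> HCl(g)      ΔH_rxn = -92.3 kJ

(a) as written (CCl4(l) already on the product side): -128.2 kJ
(b): not needed (CO2(g) appears nowhere else).
(c) reversed and × 3: (-3)·(-74.8) = +224.4 kJ
(d) × 3 (scale by 3 for the 3 HCl(g)): (3)·(-92.3) = -276.9 kJ
ΔH_rxn = (1)·(-128.2) + (-3)·(-74.8) + (3)·(-92.3) = -180.7 kJ

ΔH_rxn = -180.7 kJ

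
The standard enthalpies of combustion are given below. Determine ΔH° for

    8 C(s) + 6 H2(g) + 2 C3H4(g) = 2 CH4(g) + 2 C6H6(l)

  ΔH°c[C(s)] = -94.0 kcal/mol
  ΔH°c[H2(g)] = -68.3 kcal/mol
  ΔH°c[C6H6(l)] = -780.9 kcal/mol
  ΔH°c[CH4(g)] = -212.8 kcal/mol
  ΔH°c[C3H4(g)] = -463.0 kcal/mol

ΔH° = -100.4 kcal/mol

With combustion enthalpies, reactants minus products:
= [8·(-94.0) + 6·(-68.3) + 2·(-463.0)] − [2·(-212.8) + 2·(-780.9)]
= -100.4 kcal/mol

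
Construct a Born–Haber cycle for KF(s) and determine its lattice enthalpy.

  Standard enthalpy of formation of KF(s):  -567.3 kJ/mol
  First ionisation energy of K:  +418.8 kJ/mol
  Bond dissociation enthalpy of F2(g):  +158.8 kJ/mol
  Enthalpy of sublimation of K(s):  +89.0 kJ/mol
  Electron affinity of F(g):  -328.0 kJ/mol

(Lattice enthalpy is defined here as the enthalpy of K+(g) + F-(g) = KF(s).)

ΔHf° = 1·ΔHsub + 1·(ΣIE) + 1/2·D(F2) + 1·EA + U
-567.3 = 1·(+89.0) + 1·(+418.8) + 1/2·(+158.8) + 1·(-328.0) + U
U = -567.3 − (+259.2) = -826.5 kJ/mol

U = -826.5 kJ/mol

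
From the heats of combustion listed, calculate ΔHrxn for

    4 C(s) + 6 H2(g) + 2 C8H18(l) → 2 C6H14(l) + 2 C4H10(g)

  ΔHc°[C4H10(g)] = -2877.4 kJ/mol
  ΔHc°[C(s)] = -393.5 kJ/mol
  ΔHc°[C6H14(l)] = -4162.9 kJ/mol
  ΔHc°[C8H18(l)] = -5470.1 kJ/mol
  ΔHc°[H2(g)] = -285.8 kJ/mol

Using ΔH = Σ nΔHc°(reactants) − Σ nΔHc°(products):
= [4·(-393.5) + 6·(-285.8) + 2·(-5470.1)] − [2·(-4162.9) + 2·(-2877.4)]
= -148.4 kJ/mol

ΔHrxn = -148.4 kJ/mol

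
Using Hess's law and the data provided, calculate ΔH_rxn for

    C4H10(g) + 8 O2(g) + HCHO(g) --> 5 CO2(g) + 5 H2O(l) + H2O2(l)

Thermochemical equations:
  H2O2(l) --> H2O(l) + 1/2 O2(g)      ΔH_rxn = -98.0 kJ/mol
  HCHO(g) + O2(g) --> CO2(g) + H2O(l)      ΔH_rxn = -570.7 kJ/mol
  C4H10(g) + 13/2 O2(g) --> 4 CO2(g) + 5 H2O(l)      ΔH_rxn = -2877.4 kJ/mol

ΔH_rxn = -3350.1 kJ/mol

equation 1 reversed: +98.0 kJ/mol
equation 2 as written: -570.7 kJ/mol
equation 3 as written: -2877.4 kJ/mol
ΔH_rxn = (+98.0) + (-570.7) + (-2877.4) = -3350.1 kJ/mol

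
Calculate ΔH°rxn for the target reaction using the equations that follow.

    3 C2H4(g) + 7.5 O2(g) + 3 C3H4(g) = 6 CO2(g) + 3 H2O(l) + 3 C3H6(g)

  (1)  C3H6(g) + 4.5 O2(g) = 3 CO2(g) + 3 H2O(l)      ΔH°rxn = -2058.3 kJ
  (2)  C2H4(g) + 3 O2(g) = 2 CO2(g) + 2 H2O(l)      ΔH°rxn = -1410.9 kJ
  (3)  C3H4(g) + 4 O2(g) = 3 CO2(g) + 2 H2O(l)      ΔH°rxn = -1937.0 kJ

(1) reversed and × 3: (-3)·(-2058.3) = +6174.9 kJ
(2) × 3: (3)·(-1410.9) = -4232.7 kJ
(3) × 3: (3)·(-1937.0) = -5811.0 kJ
Summing the manipulated equations, ΔH°rxn = (-3)·(-2058.3) + (3)·(-1410.9) + (3)·(-1937.0) = -3868.8 kJ

ΔH°rxn = -3868.8 kJ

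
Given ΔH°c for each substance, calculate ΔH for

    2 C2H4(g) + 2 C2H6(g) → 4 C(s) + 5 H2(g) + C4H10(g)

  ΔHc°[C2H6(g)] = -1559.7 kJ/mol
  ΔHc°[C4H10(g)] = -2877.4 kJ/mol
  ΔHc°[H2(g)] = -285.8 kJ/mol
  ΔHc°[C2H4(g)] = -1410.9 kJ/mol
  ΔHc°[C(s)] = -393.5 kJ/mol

ΔH = -60.8 kJ/mol

With combustion enthalpies, reactants minus products:
= [2·(-1410.9) + 2·(-1559.7)] − [4·(-393.5) + 5·(-285.8) + 1·(-2877.4)]
= -60.8 kJ/mol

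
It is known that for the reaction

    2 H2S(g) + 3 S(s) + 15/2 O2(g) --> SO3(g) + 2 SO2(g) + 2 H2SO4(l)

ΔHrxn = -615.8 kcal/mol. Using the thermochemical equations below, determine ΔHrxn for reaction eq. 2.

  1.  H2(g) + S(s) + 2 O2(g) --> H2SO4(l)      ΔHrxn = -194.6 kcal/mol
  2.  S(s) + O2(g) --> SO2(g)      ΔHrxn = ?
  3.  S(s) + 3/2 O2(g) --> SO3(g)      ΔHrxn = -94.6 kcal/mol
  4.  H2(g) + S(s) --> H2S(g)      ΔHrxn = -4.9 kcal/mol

ΔHrxn = -70.9 kcal/mol

eq. 1 × 2 (scale by 2 for the 2 H2SO4(l)): (2)·(-194.6) = -389.2 kcal/mol
eq. 2 × 2 (scale by 2 for the 2 SO2(g)): contributes 2·x
eq. 3 as written (SO3(g) already on the product side): -94.6 kcal/mol
eq. 4 reversed and × 2 (reverse to put H2S(g) on the reactant side; ×2 to match 2 H2S(g) in the target): (-2)·(-4.9) = +9.8 kcal/mol
-615.8 = (-389.2) + (-94.6) + (+9.8) + 2·x
x = (-615.8 − (-474.0)) / (2) = -70.9 kcal/mol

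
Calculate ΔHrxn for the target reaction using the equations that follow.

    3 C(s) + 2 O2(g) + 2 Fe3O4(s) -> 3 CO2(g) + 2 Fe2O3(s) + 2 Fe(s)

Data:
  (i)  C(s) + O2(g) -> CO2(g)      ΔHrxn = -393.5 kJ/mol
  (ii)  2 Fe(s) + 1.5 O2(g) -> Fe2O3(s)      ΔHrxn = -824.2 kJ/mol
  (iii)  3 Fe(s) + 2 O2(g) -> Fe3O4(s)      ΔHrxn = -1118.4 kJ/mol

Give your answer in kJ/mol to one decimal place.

ΔHrxn = -592.1 kJ/mol

(i) × 3 (×3 to match 3 CO2(g) in the target): (3)·(-393.5) = -1180.5 kJ/mol
(ii) × 2 (scale by 2 for the 2 Fe2O3(s)): (2)·(-824.2) = -1648.4 kJ/mol
(iii) reversed and × 2 (Fe3O4(s) must end up as a reactant; ×2 to match 2 Fe3O4(s) in the target): (-2)·(-1118.4) = +2236.8 kJ/mol
ΔHrxn = (-1180.5) + (-1648.4) + (+2236.8) = -592.1 kJ/mol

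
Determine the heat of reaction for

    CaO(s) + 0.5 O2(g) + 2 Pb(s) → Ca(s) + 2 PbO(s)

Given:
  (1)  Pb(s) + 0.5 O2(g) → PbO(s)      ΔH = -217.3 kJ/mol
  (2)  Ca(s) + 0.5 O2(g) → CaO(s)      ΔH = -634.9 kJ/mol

(1) × 2 (scale by 2 for the 2 PbO(s)): (2)·(-217.3) = -434.6 kJ/mol
(2) reversed (reverse to put CaO(s) on the reactant side): +634.9 kJ/mol
ΔH = (-434.6) + (+634.9) = 200.3 kJ/mol

ΔH = 200.3 kJ/mol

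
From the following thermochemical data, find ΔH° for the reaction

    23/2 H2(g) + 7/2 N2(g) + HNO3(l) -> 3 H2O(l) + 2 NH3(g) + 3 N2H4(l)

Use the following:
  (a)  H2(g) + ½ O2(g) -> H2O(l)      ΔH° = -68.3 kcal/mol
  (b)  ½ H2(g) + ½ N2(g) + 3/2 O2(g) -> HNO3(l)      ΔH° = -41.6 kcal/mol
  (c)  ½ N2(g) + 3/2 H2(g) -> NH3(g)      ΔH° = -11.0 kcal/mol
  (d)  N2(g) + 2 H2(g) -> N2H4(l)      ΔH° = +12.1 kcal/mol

ΔH° = -149.0 kcal/mol

(a) × 3: (3)·(-68.3) = -204.9 kcal/mol
(b) reversed: +41.6 kcal/mol
(c) × 2: (2)·(-11.0) = -22.0 kcal/mol
(d) × 3: (3)·(+12.1) = +36.3 kcal/mol
ΔH° = (3)·(-68.3) + (-1)·(-41.6) + (2)·(-11.0) + (3)·(+12.1) = -149.0 kcal/mol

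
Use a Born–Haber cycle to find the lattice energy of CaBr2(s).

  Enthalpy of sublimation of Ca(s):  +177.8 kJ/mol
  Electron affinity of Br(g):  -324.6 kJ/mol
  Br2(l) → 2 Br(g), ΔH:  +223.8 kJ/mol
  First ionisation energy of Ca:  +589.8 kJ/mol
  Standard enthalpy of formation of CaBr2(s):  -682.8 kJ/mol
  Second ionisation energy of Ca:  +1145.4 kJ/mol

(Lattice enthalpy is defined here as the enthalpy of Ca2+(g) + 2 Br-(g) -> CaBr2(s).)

U = -2170.4 kJ/mol

ΔHf° = 1·ΔHsub + 1·(ΣIE) + 1·D(Br2) + 2·EA + U
-682.8 = 1·(+177.8) + 1·(+1735.2) + 1·(+223.8) + 2·(-324.6) + U
U = -682.8 − (+1487.6) = -2170.4 kJ/mol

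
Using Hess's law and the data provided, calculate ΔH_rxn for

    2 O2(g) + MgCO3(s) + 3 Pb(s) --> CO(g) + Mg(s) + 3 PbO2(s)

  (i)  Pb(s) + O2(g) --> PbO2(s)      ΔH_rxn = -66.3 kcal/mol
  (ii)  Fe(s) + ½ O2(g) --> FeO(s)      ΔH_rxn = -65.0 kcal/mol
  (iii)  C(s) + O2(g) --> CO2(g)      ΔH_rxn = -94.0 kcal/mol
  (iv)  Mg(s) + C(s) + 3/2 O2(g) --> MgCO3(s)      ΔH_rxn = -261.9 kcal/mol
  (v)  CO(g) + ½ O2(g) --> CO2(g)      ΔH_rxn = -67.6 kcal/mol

ΔH_rxn = 36.6 kcal/mol

(i) × 3: (3)·(-66.3) = -198.9 kcal/mol
(ii): not needed.
(iii) as written: -94.0 kcal/mol
(iv) reversed: +261.9 kcal/mol
(v) reversed: +67.6 kcal/mol
Summing the manipulated equations, ΔH_rxn = (-198.9) + (-94.0) + (+261.9) + (+67.6) = 36.6 kcal/mol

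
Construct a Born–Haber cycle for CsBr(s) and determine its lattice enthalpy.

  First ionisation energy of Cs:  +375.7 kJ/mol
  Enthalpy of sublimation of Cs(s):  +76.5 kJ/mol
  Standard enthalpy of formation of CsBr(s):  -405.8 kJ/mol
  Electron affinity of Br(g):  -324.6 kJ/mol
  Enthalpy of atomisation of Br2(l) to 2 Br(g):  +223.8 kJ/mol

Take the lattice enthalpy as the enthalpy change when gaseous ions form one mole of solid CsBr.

ΔHf° = 1·ΔHsub + 1·(ΣIE) + 1/2·D(Br2) + 1·EA + U
-405.8 = 1·(+76.5) + 1·(+375.7) + 1/2·(+223.8) + 1·(-324.6) + U
U = -405.8 − (+239.5) = -645.3 kJ/mol

U = -645.3 kJ/mol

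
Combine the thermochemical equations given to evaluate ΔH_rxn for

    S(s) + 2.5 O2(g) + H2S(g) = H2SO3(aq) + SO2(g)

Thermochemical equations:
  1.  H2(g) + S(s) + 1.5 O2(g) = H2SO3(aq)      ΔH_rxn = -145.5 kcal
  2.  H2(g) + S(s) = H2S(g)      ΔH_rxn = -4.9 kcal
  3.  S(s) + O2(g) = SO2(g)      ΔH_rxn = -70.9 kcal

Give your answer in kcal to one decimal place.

eq. 1 as written: -145.5 kcal
eq. 2 reversed: +4.9 kcal
eq. 3 as written: -70.9 kcal
Summing the manipulated equations, ΔH_rxn = (1)·(-145.5) + (-1)·(-4.9) + (1)·(-70.9) = -211.5 kcal

ΔH_rxn = -211.5 kcal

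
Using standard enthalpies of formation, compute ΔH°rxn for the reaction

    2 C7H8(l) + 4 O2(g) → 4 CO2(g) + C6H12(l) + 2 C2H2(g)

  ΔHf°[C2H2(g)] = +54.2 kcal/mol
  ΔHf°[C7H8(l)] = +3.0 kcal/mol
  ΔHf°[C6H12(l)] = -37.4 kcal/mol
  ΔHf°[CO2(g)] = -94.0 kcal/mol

ΔH°rxn = -311.0 kcal/mol

ΔH°rxn = Σ nΔHf°(products) − Σ nΔHf°(reactants).
Products: 4·(-94.0) + 1·(-37.4) + 2·(+54.2) = -305.0
Reactants: 2·(+3.0) + 4·(+0.0) = +6.0
ΔH°rxn = (-305.0) − (+6.0) = -311.0 kcal/mol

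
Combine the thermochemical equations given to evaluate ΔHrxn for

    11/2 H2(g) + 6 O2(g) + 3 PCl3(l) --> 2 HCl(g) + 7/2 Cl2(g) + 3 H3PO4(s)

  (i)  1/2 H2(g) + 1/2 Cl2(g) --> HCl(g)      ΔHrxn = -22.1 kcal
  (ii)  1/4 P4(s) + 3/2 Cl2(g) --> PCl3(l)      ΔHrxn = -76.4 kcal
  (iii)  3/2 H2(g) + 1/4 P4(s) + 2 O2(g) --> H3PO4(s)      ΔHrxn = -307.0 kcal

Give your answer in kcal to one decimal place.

ΔHrxn = -736.0 kcal

(i) × 2 (×2 to match 2 HCl(g) in the target): (2)·(-22.1) = -44.2 kcal
(ii) reversed and × 3 (reverse to put PCl3(l) on the reactant side; ×3 to match 3 PCl3(l) in the target): (-3)·(-76.4) = +229.2 kcal
(iii) × 3 (×3 to match 3 H3PO4(s) in the target): (3)·(-307.0) = -921.0 kcal
By Hess's law, ΔHrxn = (-44.2) + (+229.2) + (-921.0) = -736.0 kcal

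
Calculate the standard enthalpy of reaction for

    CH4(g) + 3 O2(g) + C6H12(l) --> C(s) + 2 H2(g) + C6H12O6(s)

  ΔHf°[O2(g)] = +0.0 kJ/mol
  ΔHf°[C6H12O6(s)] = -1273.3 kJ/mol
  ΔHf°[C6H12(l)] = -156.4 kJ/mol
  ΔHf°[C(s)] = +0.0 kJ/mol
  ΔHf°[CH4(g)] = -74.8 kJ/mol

ΔH°rxn = Σ nΔHf°(products) − Σ nΔHf°(reactants).
Products: 1·(+0.0) + 2·(+0.0) + 1·(-1273.3) = -1273.3
Reactants: 1·(-74.8) + 3·(+0.0) + 1·(-156.4) = -231.2
ΔH° = (-1273.3) − (-231.2) = -1042.1 kJ/mol

ΔH° = -1042.1 kJ/mol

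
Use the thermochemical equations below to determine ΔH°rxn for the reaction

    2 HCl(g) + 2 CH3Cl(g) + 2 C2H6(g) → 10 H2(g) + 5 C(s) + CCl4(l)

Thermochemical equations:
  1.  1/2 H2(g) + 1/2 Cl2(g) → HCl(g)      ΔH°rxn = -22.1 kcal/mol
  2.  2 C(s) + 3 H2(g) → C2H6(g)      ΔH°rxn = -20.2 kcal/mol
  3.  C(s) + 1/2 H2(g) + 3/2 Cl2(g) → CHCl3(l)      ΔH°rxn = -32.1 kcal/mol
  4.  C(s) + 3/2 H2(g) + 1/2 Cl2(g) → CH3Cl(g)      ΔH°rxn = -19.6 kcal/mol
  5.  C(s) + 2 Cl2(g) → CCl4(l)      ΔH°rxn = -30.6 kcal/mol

ΔH°rxn = 93.2 kcal/mol

eq. 1 reversed and × 2 (reverse to put HCl(g) on the reactant side; ×2 to match 2 HCl(g) in the target): (-2)·(-22.1) = +44.2 kcal/mol
eq. 2 reversed and × 2 (reverse to put C2H6(g) on the reactant side; scale by 2 for the 2 C2H6(g)): (-2)·(-20.2) = +40.4 kcal/mol
eq. 3: not needed (CHCl3(l) appears nowhere else).
eq. 4 reversed and × 2 (reverse to put CH3Cl(g) on the reactant side; ×2 to match 2 CH3Cl(g) in the target): (-2)·(-19.6) = +39.2 kcal/mol
eq. 5 as written (CCl4(l) already on the product side): -30.6 kcal/mol
Combining the equations, ΔH°rxn = (+44.2) + (+40.4) + (+39.2) + (-30.6) = 93.2 kcal/mol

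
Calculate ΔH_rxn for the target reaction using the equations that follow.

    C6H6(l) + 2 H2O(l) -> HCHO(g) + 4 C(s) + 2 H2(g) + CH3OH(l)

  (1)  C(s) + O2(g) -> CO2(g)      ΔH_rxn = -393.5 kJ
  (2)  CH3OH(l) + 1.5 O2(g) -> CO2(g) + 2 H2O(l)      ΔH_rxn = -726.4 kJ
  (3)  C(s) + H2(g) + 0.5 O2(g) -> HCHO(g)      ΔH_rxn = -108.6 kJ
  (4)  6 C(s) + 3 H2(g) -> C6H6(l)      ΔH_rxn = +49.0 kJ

(1) as written: -393.5 kJ
(2) reversed (reverse to put CH3OH(l) on the product side): +726.4 kJ
(3) as written (HCHO(g) already on the product side): -108.6 kJ
(4) reversed (reverse to put C6H6(l) on the reactant side): -49.0 kJ
By Hess's law, ΔH_rxn = (1)·(-393.5) + (-1)·(-726.4) + (1)·(-108.6) + (-1)·(+49.0) = 175.3 kJ

ΔH_rxn = 175.3 kJ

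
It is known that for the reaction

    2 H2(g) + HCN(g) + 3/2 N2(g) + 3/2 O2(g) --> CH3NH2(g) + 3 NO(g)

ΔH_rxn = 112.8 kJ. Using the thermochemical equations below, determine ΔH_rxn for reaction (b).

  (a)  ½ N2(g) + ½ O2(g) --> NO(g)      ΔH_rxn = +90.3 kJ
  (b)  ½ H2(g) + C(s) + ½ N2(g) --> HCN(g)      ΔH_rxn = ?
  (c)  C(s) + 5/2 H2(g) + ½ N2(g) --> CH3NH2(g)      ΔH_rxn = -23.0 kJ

ΔH_rxn = 135.1 kJ

(a) × 3: (3)·(+90.3) = +270.9 kJ
(b) reversed: contributes −x
(c) as written: -23.0 kJ
+112.8 = (+270.9) + (-23.0) − x
x = (+112.8 − (+247.9)) / (-1) = 135.1 kJ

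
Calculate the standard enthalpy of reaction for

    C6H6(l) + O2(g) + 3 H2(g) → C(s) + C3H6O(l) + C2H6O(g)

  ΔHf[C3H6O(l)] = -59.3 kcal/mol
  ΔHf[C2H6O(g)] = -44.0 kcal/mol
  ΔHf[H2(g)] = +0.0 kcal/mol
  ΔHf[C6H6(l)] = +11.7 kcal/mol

ΔH° = -115.0 kcal/mol

Products: 1·(+0.0) + 1·(-59.3) + 1·(-44.0) = -103.3
Reactants: 1·(+11.7) + 1·(+0.0) + 3·(+0.0) = +11.7
ΔH° = (-103.3) − (+11.7) = -115.0 kcal/mol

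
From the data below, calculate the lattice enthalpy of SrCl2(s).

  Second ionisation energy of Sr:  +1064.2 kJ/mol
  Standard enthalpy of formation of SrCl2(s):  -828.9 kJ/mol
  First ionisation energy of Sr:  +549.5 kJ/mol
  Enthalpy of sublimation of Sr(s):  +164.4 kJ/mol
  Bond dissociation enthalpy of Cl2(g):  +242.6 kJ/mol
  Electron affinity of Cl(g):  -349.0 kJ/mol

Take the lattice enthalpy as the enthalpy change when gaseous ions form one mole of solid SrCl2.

U = -2151.6 kJ/mol

ΔHf° = 1·ΔHsub + 1·(ΣIE) + 1·D(Cl2) + 2·EA + U
-828.9 = 1·(+164.4) + 1·(+1613.7) + 1·(+242.6) + 2·(-349.0) + U
U = -828.9 − (+1322.7) = -2151.6 kJ/mol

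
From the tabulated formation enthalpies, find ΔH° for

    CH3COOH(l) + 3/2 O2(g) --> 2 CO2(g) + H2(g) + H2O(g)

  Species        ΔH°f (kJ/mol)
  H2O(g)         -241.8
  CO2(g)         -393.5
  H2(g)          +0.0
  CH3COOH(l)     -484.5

ΔH° = -544.3 kJ/mol

Products: 2·(-393.5) + 1·(+0.0) + 1·(-241.8) = -1028.8
Reactants: 1·(-484.5) + 3/2·(+0.0) = -484.5
ΔH° = (-1028.8) − (-484.5) = -544.3 kJ/mol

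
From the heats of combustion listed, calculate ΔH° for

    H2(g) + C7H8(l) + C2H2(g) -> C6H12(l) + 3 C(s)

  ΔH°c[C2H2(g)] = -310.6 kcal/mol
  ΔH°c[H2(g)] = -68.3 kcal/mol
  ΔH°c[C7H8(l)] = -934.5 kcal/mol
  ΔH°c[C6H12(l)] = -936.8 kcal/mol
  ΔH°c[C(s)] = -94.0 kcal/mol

ΔH° = -94.6 kcal/mol

With combustion enthalpies, reactants minus products:
= [1·(-68.3) + 1·(-934.5) + 1·(-310.6)] − [1·(-936.8) + 3·(-94.0)]
= -94.6 kcal/mol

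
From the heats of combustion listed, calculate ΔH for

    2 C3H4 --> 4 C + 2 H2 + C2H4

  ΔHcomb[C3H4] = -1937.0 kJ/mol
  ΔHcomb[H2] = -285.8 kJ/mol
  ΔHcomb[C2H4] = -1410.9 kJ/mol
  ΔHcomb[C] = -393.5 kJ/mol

ΔH = -317.5 kJ/mol

Using ΔH = Σ nΔHc°(reactants) − Σ nΔHc°(products):
= [2·(-1937.0)] − [4·(-393.5) + 2·(-285.8) + 1·(-1410.9)]
= -317.5 kJ/mol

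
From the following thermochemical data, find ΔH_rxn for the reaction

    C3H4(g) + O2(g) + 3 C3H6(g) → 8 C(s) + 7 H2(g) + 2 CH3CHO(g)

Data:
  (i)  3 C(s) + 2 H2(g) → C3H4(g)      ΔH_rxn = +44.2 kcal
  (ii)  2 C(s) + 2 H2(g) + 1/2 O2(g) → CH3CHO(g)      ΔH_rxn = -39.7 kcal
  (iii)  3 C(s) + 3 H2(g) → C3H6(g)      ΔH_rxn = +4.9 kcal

(i) reversed (C3H4(g) must end up as a reactant): -44.2 kcal
(ii) × 2 (scale by 2 for the 2 CH3CHO(g)): (2)·(-39.7) = -79.4 kcal
(iii) reversed and × 3 (reverse to put C3H6(g) on the reactant side; ×3 to match 3 C3H6(g) in the target): (-3)·(+4.9) = -14.7 kcal
By Hess's law, ΔH_rxn = (-1)·(+44.2) + (2)·(-39.7) + (-3)·(+4.9) = -138.3 kcal

ΔH_rxn = -138.3 kcal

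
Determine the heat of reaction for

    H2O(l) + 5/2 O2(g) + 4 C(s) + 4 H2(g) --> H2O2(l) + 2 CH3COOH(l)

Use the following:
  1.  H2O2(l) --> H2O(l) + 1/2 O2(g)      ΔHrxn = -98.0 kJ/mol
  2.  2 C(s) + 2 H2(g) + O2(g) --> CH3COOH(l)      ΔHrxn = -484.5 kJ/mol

eq. 1 reversed (reverse to put H2O2(l) on the product side): +98.0 kJ/mol
eq. 2 × 2 (×2 to match 2 CH3COOH(l) in the target): (2)·(-484.5) = -969.0 kJ/mol
ΔHrxn = (+98.0) + (-969.0) = -871.0 kJ/mol

ΔHrxn = -871.0 kJ/mol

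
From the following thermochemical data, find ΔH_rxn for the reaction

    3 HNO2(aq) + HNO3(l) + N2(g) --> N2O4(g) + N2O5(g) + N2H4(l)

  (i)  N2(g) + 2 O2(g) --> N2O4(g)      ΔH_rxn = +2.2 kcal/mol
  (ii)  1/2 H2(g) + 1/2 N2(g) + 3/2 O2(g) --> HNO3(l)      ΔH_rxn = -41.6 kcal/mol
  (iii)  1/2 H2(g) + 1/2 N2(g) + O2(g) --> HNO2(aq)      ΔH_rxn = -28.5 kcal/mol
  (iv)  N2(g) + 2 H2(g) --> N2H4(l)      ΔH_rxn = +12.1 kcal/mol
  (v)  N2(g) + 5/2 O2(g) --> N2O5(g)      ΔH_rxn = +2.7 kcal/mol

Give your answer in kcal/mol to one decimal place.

(i) as written: +2.2 kcal/mol
(ii) reversed: +41.6 kcal/mol
(iii) reversed and × 3: (-3)·(-28.5) = +85.5 kcal/mol
(iv) as written: +12.1 kcal/mol
(v) as written: +2.7 kcal/mol
ΔH_rxn = (1)·(+2.2) + (-1)·(-41.6) + (-3)·(-28.5) + (1)·(+12.1) + (1)·(+2.7) = 144.1 kcal/mol

ΔH_rxn = 144.1 kcal/mol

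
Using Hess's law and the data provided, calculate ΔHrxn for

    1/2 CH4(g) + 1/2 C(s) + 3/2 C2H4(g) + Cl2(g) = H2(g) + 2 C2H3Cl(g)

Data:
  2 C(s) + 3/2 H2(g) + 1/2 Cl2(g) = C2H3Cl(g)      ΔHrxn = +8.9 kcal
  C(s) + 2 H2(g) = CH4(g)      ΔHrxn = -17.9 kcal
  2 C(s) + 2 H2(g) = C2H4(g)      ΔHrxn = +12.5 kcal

ΔHrxn = 8.0 kcal

equation 1 × 2 (scale by 2 for the 2 C2H3Cl(g)): (2)·(+8.9) = +17.8 kcal
equation 2 reversed and × 1/2 (reverse to put CH4(g) on the reactant side; scale by 1/2 for the 1/2 CH4(g)): (-1/2)·(-17.9) = +8.95 kcal
equation 3 reversed and × 3/2 (reverse to put C2H4(g) on the reactant side; ×3/2 to match 3/2 C2H4(g) in the target): (-3/2)·(+12.5) = -18.75 kcal
ΔHrxn = (2)·(+8.9) + (-1/2)·(-17.9) + (-3/2)·(+12.5) = 8.0 kcal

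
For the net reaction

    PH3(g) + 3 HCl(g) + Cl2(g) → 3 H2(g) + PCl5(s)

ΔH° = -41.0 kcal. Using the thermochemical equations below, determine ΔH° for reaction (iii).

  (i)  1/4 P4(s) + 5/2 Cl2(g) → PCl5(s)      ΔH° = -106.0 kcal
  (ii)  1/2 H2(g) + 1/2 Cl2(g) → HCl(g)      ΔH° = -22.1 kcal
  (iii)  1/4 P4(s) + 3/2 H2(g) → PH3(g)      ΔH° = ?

ΔH° = 1.3 kcal

(i) as written (PCl5(s) already on the product side): -106.0 kcal
(ii) reversed and × 3 (HCl(g) must end up as a reactant; scale by 3 for the 3 HCl(g)): (-3)·(-22.1) = +66.3 kcal
(iii) reversed (reverse to put PH3(g) on the reactant side): contributes −x
-41.0 = (-106.0) + (+66.3) − x
x = (-41.0 − (-39.7)) / (-1) = 1.3 kcal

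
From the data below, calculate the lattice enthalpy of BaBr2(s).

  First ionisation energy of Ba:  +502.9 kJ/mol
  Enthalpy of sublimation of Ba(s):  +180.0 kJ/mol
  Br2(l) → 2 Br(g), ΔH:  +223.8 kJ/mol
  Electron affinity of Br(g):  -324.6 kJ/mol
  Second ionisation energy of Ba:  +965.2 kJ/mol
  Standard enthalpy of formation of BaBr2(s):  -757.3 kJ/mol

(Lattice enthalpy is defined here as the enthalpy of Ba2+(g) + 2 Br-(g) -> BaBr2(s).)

ΔHf° = 1·ΔHsub + 1·(ΣIE) + 1·D(Br2) + 2·EA + U
-757.3 = 1·(+180.0) + 1·(+1468.1) + 1·(+223.8) + 2·(-324.6) + U
U = -757.3 − (+1222.7) = -1980.0 kJ/mol

U = -1980.0 kJ/mol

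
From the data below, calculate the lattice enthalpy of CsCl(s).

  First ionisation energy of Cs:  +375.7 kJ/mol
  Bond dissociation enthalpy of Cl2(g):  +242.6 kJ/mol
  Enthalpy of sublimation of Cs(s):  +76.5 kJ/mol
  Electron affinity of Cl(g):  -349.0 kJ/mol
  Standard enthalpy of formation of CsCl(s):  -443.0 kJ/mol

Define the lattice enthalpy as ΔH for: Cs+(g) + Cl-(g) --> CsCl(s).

U = -667.5 kJ/mol

ΔHf° = 1·ΔHsub + 1·(ΣIE) + 1/2·D(Cl2) + 1·EA + U
-443.0 = 1·(+76.5) + 1·(+375.7) + 1/2·(+242.6) + 1·(-349.0) + U
U = -443.0 − (+224.5) = -667.5 kJ/mol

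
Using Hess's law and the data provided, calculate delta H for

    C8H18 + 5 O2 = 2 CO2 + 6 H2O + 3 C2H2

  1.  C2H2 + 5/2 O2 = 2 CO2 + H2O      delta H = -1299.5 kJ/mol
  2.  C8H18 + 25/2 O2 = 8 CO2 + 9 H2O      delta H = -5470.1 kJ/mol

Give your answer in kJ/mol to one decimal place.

eq. 1 reversed and × 3 (C2H2 must end up as a product; scale by 3 for the 3 C2H2): (-3)·(-1299.5) = +3898.5 kJ/mol
eq. 2 as written (C8H18 already on the reactant side): -5470.1 kJ/mol
delta H = (-3)·(-1299.5) + (1)·(-5470.1) = -1571.6 kJ/mol

delta H = -1571.6 kJ/mol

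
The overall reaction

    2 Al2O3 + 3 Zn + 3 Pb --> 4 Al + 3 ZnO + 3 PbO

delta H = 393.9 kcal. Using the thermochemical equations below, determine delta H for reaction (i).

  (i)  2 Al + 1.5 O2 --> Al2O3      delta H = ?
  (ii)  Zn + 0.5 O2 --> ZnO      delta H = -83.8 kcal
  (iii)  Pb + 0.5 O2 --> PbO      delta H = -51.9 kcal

(i) reversed and × 2: contributes −2·x
(ii) × 3: (3)·(-83.8) = -251.4 kcal
(iii) × 3: (3)·(-51.9) = -155.7 kcal
+393.9 = (-251.4) + (-155.7) − 2·x
x = (+393.9 − (-407.1)) / (-2) = -400.5 kcal

delta H = -400.5 kcal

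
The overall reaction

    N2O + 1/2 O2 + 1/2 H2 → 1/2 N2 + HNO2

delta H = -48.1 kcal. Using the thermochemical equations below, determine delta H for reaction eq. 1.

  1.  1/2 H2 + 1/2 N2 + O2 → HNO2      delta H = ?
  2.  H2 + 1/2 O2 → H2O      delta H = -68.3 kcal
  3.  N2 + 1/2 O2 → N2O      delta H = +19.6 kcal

delta H = -28.5 kcal

eq. 1 as written: contributes x
eq. 2: not needed.
eq. 3 reversed: -19.6 kcal
-48.1 = (-19.6) + x
x = (-48.1 − (-19.6)) / (1) = -28.5 kcal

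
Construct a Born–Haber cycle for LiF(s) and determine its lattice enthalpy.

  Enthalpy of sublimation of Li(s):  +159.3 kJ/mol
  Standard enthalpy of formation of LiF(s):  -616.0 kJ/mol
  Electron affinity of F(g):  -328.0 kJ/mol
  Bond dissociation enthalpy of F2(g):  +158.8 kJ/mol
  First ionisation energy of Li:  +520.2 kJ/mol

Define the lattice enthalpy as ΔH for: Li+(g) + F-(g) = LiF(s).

ΔHf° = 1·ΔHsub + 1·(ΣIE) + 1/2·D(F2) + 1·EA + U
-616.0 = 1·(+159.3) + 1·(+520.2) + 1/2·(+158.8) + 1·(-328.0) + U
U = -616.0 − (+430.9) = -1046.9 kJ/mol

U = -1046.9 kJ/mol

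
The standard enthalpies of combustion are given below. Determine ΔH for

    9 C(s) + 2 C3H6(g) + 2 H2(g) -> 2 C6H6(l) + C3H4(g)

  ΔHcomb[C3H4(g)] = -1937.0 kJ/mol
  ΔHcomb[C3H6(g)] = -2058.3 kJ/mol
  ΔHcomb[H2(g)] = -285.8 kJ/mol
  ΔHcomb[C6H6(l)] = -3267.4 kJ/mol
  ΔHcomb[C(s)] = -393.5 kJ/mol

With combustion enthalpies, reactants minus products:
= [9·(-393.5) + 2·(-2058.3) + 2·(-285.8)] − [2·(-3267.4) + 1·(-1937.0)]
= 242.1 kJ/mol

ΔH = 242.1 kJ/mol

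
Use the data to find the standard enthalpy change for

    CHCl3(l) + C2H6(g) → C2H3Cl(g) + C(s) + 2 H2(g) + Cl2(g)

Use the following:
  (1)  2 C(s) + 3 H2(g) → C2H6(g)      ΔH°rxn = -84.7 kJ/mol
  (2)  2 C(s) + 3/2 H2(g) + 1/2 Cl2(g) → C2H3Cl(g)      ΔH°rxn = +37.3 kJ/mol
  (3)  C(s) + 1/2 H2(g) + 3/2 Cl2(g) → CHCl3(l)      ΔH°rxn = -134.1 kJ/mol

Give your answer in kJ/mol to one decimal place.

ΔH°rxn = 256.1 kJ/mol

(1) reversed (C2H6(g) must end up as a reactant): +84.7 kJ/mol
(2) as written (C2H3Cl(g) already on the product side): +37.3 kJ/mol
(3) reversed (reverse to put CHCl3(l) on the reactant side): +134.1 kJ/mol
Summing the manipulated equations, ΔH°rxn = (-1)·(-84.7) + (1)·(+37.3) + (-1)·(-134.1) = 256.1 kJ/mol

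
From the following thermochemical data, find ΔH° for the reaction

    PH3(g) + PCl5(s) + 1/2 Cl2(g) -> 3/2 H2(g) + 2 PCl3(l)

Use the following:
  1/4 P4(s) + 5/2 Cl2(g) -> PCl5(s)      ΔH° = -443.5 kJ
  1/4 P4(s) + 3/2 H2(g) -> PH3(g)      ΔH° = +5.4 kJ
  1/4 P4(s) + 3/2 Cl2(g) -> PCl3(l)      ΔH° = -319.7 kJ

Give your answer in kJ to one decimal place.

ΔH° = -201.3 kJ

equation 1 reversed: +443.5 kJ
equation 2 reversed: -5.4 kJ
equation 3 × 2: (2)·(-319.7) = -639.4 kJ
ΔH° = (+443.5) + (-5.4) + (-639.4) = -201.3 kJ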